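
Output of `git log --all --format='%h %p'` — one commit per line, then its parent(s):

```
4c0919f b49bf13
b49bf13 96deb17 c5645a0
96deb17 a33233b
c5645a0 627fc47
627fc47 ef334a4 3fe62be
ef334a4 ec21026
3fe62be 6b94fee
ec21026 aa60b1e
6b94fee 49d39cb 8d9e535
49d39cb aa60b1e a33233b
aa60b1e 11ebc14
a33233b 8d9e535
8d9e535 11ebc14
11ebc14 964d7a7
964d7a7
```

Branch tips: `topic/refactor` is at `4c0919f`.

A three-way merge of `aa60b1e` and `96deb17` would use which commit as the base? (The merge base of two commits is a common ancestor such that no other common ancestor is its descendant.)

11ebc14

Ancestors of aa60b1e: {11ebc14, 964d7a7, aa60b1e}.
Ancestors of 96deb17: {11ebc14, 8d9e535, 964d7a7, 96deb17, a33233b}.
Common ancestors: {11ebc14, 964d7a7}.
Among these, 11ebc14 is not an ancestor of any other common ancestor — it is the merge base.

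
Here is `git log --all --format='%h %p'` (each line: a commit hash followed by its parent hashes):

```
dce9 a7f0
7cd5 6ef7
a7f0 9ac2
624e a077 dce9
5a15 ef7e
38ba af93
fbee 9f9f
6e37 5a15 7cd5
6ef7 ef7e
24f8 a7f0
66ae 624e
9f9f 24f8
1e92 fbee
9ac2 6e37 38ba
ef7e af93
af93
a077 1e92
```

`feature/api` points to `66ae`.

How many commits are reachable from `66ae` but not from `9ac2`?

9

Reachable from 66ae: {1e92, 24f8, 38ba, 5a15, 624e, 66ae, 6e37, 6ef7, 7cd5, 9ac2, 9f9f, a077, a7f0, af93, dce9, ef7e, fbee}.
Reachable from 9ac2: {38ba, 5a15, 6e37, 6ef7, 7cd5, 9ac2, af93, ef7e}.
In 66ae's history but not 9ac2's: {1e92, 24f8, 624e, 66ae, 9f9f, a077, a7f0, dce9, fbee} — 9 commits.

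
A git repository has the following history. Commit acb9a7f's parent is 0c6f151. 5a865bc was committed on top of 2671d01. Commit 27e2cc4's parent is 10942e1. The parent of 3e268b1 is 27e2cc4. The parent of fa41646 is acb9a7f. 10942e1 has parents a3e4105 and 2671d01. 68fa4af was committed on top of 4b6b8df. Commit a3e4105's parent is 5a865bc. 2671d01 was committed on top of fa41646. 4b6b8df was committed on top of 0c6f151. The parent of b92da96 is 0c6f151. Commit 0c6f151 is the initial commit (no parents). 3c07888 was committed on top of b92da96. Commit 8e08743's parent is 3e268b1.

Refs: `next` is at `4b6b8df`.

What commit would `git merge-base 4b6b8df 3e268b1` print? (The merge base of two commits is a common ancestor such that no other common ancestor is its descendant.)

Ancestors of 4b6b8df: {0c6f151, 4b6b8df}.
Ancestors of 3e268b1: {0c6f151, 10942e1, 2671d01, 27e2cc4, 3e268b1, 5a865bc, a3e4105, acb9a7f, fa41646}.
Common ancestors: {0c6f151}.
The only common ancestor is 0c6f151, so it is the merge base.

0c6f151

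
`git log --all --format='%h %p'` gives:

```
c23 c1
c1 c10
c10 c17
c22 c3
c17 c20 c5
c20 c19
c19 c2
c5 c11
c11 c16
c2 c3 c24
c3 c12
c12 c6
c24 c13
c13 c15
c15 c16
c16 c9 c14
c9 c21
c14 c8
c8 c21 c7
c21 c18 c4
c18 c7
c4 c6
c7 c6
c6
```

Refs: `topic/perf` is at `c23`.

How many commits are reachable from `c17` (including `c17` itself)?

Walking parent pointers from c17: reachable set = {c11, c12, c13, c14, c15, c16, c17, c18, c19, c2, c20, c21, c24, c3, c4, c5, c6, c7, c8, c9}.
That is 20 commits.

20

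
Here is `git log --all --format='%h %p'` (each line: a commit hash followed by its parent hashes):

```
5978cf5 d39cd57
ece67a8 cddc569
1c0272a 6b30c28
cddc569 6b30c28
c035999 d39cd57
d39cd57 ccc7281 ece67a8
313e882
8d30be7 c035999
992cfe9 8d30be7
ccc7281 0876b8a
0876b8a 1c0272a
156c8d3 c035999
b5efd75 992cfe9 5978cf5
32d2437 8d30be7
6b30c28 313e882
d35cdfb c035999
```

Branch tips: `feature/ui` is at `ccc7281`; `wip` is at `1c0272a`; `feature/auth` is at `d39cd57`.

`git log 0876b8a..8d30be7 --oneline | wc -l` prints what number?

Reachable from 8d30be7: {0876b8a, 1c0272a, 313e882, 6b30c28, 8d30be7, c035999, ccc7281, cddc569, d39cd57, ece67a8}.
Reachable from 0876b8a: {0876b8a, 1c0272a, 313e882, 6b30c28}.
In 8d30be7's history but not 0876b8a's: {8d30be7, c035999, ccc7281, cddc569, d39cd57, ece67a8} — 6 commits.

6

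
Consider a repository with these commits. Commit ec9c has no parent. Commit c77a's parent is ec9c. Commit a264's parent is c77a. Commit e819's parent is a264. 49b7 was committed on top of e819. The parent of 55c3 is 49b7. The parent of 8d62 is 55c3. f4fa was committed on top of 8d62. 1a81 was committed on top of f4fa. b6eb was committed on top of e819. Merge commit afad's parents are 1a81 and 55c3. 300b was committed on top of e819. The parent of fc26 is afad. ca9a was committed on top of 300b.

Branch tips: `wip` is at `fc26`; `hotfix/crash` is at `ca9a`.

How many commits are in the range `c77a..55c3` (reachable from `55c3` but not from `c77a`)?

Reachable from 55c3: {49b7, 55c3, a264, c77a, e819, ec9c}.
Reachable from c77a: {c77a, ec9c}.
In 55c3's history but not c77a's: {49b7, 55c3, a264, e819} — 4 commits.

4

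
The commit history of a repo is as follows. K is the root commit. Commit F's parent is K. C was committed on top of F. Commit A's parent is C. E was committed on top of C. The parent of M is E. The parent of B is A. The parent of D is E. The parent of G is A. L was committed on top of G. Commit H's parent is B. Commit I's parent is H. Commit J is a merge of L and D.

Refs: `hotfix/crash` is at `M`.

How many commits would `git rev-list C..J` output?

Reachable from J: {A, C, D, E, F, G, J, K, L}.
Reachable from C: {C, F, K}.
In J's history but not C's: {A, D, E, G, J, L} — 6 commits.

6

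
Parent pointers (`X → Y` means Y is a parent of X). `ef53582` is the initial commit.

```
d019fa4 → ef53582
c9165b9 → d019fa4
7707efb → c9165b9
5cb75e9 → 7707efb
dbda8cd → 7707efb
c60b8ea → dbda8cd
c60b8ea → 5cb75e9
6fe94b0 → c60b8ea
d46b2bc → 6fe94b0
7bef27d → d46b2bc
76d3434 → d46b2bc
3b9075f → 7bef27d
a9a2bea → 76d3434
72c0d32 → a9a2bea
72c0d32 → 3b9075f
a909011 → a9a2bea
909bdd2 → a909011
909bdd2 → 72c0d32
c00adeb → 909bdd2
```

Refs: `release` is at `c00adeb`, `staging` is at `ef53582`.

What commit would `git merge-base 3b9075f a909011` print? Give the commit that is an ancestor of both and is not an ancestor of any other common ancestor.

Ancestors of 3b9075f: {3b9075f, 5cb75e9, 6fe94b0, 7707efb, 7bef27d, c60b8ea, c9165b9, d019fa4, d46b2bc, dbda8cd, ef53582}.
Ancestors of a909011: {5cb75e9, 6fe94b0, 76d3434, 7707efb, a909011, a9a2bea, c60b8ea, c9165b9, d019fa4, d46b2bc, dbda8cd, ef53582}.
Common ancestors: {5cb75e9, 6fe94b0, 7707efb, c60b8ea, c9165b9, d019fa4, d46b2bc, dbda8cd, ef53582}.
Among these, d46b2bc is not an ancestor of any other common ancestor — it is the merge base.

d46b2bc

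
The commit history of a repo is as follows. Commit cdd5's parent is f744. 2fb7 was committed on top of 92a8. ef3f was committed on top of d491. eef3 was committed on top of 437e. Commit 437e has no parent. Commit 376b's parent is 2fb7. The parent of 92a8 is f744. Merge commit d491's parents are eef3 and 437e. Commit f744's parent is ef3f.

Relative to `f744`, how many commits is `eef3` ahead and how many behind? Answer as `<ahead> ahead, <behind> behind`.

Reachable from eef3: {437e, eef3}.
Reachable from f744: {437e, d491, eef3, ef3f, f744}.
Only in eef3's history (ahead): {} — 0.
Only in f744's history (behind): {d491, ef3f, f744} — 3.

0 ahead, 3 behind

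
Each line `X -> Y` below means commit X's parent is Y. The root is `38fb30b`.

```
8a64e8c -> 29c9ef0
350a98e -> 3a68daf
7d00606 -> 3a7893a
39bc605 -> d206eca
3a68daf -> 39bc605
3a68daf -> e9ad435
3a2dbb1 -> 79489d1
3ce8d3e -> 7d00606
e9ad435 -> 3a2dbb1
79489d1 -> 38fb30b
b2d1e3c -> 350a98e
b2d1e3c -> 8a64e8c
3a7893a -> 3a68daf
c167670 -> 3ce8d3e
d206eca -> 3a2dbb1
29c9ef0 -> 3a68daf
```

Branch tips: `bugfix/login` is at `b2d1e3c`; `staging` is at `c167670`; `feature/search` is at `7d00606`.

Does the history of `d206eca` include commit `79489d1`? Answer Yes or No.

Ancestors of d206eca (commits reachable by following parents): {38fb30b, 3a2dbb1, 79489d1, d206eca}.
79489d1 is in that set, so it is an ancestor of d206eca.

Yes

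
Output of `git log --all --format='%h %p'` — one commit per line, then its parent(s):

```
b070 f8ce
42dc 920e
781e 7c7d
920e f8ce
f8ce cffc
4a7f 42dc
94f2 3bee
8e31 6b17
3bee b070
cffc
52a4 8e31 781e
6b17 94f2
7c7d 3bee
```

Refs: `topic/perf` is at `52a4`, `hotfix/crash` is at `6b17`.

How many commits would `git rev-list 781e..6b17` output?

Reachable from 6b17: {3bee, 6b17, 94f2, b070, cffc, f8ce}.
Reachable from 781e: {3bee, 781e, 7c7d, b070, cffc, f8ce}.
In 6b17's history but not 781e's: {6b17, 94f2} — 2 commits.

2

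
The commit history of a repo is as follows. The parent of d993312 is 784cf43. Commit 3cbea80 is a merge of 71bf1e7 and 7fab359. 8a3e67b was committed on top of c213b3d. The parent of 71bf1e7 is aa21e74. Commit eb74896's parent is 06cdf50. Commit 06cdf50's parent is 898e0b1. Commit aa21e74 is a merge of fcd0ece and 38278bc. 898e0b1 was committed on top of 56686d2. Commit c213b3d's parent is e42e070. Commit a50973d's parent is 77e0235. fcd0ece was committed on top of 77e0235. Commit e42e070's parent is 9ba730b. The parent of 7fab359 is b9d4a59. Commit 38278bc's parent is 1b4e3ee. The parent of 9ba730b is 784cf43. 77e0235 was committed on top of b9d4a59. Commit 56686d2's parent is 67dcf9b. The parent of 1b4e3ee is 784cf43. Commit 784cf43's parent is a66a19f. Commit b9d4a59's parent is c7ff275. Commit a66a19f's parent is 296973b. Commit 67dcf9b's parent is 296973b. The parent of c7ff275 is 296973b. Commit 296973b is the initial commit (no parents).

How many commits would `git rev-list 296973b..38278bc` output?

4

Reachable from 38278bc: {1b4e3ee, 296973b, 38278bc, 784cf43, a66a19f}.
Reachable from 296973b: {296973b}.
In 38278bc's history but not 296973b's: {1b4e3ee, 38278bc, 784cf43, a66a19f} — 4 commits.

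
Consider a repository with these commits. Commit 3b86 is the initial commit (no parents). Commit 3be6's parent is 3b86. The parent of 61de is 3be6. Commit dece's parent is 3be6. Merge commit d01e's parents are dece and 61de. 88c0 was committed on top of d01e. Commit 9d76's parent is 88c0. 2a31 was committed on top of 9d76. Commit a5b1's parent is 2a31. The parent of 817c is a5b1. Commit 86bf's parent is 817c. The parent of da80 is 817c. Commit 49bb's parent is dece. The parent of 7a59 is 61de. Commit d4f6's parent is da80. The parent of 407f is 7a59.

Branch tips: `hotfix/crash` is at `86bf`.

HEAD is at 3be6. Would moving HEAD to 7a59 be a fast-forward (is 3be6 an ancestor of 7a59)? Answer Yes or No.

A fast-forward from 3be6 to 7a59 is possible iff 3be6 is an ancestor of 7a59.
Ancestors of 7a59: {3b86, 3be6, 61de, 7a59}.
3be6 is among them, so fast-forward is possible.

Yes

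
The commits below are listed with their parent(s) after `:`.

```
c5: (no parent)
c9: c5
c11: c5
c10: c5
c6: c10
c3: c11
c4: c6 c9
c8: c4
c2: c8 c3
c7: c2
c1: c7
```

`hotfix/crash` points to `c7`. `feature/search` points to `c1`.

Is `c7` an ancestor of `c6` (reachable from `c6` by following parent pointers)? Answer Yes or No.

Ancestors of c6: {c10, c5, c6}.
c7 is not in that set, so it is not an ancestor of c6.

No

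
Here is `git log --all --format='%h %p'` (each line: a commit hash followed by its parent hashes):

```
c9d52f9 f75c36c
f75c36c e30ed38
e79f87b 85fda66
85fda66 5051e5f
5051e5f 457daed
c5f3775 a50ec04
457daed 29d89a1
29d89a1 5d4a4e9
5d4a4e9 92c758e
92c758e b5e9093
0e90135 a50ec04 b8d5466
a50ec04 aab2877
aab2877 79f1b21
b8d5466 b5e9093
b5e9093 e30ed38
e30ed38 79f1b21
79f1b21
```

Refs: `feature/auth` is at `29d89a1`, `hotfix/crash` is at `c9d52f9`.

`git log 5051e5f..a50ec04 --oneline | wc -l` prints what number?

2

Reachable from a50ec04: {79f1b21, a50ec04, aab2877}.
Reachable from 5051e5f: {29d89a1, 457daed, 5051e5f, 5d4a4e9, 79f1b21, 92c758e, b5e9093, e30ed38}.
In a50ec04's history but not 5051e5f's: {a50ec04, aab2877} — 2 commits.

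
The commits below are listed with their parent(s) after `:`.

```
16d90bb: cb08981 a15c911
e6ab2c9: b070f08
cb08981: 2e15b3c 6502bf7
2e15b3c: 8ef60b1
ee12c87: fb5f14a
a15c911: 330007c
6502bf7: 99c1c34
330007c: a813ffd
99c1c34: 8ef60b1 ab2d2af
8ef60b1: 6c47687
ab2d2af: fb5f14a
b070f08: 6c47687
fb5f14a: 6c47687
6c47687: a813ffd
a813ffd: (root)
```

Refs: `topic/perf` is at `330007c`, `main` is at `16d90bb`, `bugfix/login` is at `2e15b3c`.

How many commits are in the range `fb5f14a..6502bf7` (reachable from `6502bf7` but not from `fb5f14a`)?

Reachable from 6502bf7: {6502bf7, 6c47687, 8ef60b1, 99c1c34, a813ffd, ab2d2af, fb5f14a}.
Reachable from fb5f14a: {6c47687, a813ffd, fb5f14a}.
In 6502bf7's history but not fb5f14a's: {6502bf7, 8ef60b1, 99c1c34, ab2d2af} — 4 commits.

4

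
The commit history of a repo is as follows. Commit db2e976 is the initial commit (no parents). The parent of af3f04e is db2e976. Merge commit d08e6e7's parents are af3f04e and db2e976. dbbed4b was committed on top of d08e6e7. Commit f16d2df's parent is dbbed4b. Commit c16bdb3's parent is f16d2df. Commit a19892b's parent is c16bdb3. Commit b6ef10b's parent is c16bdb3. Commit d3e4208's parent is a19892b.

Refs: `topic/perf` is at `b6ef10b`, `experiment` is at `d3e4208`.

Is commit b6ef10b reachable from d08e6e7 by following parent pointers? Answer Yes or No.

Ancestors of d08e6e7: {af3f04e, d08e6e7, db2e976}.
b6ef10b is not in that set, so it is not an ancestor of d08e6e7.

No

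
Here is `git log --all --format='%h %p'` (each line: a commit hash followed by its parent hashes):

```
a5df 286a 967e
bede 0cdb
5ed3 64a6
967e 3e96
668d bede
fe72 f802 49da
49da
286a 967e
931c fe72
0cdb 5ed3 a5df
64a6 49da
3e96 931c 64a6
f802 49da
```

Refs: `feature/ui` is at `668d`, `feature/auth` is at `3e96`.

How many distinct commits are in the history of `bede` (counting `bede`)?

Walking parent pointers from bede: reachable set = {0cdb, 286a, 3e96, 49da, 5ed3, 64a6, 931c, 967e, a5df, bede, f802, fe72}.
That is 12 commits.

12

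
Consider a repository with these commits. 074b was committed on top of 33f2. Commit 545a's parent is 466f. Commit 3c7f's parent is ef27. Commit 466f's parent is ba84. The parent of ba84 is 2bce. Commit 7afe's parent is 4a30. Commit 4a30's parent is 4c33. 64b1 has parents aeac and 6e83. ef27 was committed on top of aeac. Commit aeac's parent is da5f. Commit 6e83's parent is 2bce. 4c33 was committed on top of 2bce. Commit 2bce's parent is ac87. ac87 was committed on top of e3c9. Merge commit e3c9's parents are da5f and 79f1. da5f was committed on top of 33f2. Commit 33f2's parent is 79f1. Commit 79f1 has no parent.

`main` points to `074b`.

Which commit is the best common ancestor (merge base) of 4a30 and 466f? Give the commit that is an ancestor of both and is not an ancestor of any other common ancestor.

Ancestors of 4a30: {2bce, 33f2, 4a30, 4c33, 79f1, ac87, da5f, e3c9}.
Ancestors of 466f: {2bce, 33f2, 466f, 79f1, ac87, ba84, da5f, e3c9}.
Common ancestors: {2bce, 33f2, 79f1, ac87, da5f, e3c9}.
Among these, 2bce is not an ancestor of any other common ancestor — it is the merge base.

2bce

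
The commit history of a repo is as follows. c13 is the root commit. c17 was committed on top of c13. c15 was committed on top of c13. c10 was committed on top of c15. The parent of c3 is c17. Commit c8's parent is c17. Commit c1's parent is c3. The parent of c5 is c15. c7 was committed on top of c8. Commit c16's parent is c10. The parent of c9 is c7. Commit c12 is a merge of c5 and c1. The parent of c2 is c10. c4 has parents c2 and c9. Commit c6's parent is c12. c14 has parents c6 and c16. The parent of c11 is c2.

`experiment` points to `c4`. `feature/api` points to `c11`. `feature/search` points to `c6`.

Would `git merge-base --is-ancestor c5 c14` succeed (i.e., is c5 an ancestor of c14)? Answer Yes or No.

Ancestors of c14 (commits reachable by following parents): {c1, c10, c12, c13, c14, c15, c16, c17, c3, c5, c6}.
c5 is in that set, so it is an ancestor of c14.

Yes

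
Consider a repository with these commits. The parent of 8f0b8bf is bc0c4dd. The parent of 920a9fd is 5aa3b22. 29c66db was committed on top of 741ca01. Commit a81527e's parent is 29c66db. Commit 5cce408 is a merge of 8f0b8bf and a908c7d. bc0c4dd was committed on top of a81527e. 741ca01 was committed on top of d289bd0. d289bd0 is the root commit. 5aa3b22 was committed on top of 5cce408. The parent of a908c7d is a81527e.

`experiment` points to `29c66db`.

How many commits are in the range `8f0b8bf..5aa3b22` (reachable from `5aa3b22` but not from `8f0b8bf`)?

Reachable from 5aa3b22: {29c66db, 5aa3b22, 5cce408, 741ca01, 8f0b8bf, a81527e, a908c7d, bc0c4dd, d289bd0}.
Reachable from 8f0b8bf: {29c66db, 741ca01, 8f0b8bf, a81527e, bc0c4dd, d289bd0}.
In 5aa3b22's history but not 8f0b8bf's: {5aa3b22, 5cce408, a908c7d} — 3 commits.

3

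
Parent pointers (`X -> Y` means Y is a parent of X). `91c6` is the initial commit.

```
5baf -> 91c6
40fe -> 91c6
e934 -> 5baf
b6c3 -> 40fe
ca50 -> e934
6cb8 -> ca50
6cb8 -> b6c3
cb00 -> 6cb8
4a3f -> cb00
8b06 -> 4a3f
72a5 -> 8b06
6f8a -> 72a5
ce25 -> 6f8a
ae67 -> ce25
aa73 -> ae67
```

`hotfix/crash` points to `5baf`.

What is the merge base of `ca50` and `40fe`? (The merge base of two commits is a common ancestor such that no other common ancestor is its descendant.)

91c6

Ancestors of ca50: {5baf, 91c6, ca50, e934}.
Ancestors of 40fe: {40fe, 91c6}.
Common ancestors: {91c6}.
The only common ancestor is 91c6, so it is the merge base.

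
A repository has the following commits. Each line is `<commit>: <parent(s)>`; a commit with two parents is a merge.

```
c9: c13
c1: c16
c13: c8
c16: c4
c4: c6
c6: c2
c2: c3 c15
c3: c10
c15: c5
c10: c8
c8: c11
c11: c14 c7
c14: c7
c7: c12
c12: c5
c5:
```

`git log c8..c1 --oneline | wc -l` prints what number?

8

Reachable from c1: {c1, c10, c11, c12, c14, c15, c16, c2, c3, c4, c5, c6, c7, c8}.
Reachable from c8: {c11, c12, c14, c5, c7, c8}.
In c1's history but not c8's: {c1, c10, c15, c16, c2, c3, c4, c6} — 8 commits.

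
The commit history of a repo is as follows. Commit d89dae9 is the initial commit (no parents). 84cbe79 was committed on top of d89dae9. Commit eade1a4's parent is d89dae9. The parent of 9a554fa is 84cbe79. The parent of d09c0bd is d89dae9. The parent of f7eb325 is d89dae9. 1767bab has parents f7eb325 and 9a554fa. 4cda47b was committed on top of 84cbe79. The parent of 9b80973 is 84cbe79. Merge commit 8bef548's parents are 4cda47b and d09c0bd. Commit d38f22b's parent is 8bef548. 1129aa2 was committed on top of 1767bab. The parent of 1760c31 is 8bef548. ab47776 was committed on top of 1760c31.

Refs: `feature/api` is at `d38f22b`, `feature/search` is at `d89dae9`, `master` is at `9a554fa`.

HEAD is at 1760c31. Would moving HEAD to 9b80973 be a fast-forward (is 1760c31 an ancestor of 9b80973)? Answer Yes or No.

A fast-forward from 1760c31 to 9b80973 is possible iff 1760c31 is an ancestor of 9b80973.
Ancestors of 9b80973: {84cbe79, 9b80973, d89dae9}.
1760c31 is not among them, so fast-forward is not possible.

No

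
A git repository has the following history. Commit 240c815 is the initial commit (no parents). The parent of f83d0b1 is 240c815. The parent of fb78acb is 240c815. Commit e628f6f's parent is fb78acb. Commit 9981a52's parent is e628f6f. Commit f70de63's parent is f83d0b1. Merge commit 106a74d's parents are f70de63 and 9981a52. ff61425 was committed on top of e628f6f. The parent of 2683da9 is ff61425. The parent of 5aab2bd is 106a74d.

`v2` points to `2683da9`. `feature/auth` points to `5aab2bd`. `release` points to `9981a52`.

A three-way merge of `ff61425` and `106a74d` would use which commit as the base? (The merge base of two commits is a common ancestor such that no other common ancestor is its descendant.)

e628f6f

Ancestors of ff61425: {240c815, e628f6f, fb78acb, ff61425}.
Ancestors of 106a74d: {106a74d, 240c815, 9981a52, e628f6f, f70de63, f83d0b1, fb78acb}.
Common ancestors: {240c815, e628f6f, fb78acb}.
Among these, e628f6f is not an ancestor of any other common ancestor — it is the merge base.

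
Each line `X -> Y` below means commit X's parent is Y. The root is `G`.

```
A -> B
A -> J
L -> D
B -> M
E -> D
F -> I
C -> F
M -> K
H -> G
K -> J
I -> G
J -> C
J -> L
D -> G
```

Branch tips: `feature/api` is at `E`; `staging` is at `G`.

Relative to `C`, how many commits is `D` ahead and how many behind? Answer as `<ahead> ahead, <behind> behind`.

Reachable from D: {D, G}.
Reachable from C: {C, F, G, I}.
Only in D's history (ahead): {D} — 1.
Only in C's history (behind): {C, F, I} — 3.

1 ahead, 3 behind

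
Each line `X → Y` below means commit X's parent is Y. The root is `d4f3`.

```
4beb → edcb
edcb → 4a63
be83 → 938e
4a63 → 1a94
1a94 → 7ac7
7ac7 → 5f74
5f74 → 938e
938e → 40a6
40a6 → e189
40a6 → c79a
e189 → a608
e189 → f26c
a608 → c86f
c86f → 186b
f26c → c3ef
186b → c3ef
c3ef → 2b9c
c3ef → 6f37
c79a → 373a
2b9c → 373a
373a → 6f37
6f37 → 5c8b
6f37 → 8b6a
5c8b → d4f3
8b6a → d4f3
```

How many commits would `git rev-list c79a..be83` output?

10

Reachable from be83: {186b, 2b9c, 373a, 40a6, 5c8b, 6f37, 8b6a, 938e, a608, be83, c3ef, c79a, c86f, d4f3, e189, f26c}.
Reachable from c79a: {373a, 5c8b, 6f37, 8b6a, c79a, d4f3}.
In be83's history but not c79a's: {186b, 2b9c, 40a6, 938e, a608, be83, c3ef, c86f, e189, f26c} — 10 commits.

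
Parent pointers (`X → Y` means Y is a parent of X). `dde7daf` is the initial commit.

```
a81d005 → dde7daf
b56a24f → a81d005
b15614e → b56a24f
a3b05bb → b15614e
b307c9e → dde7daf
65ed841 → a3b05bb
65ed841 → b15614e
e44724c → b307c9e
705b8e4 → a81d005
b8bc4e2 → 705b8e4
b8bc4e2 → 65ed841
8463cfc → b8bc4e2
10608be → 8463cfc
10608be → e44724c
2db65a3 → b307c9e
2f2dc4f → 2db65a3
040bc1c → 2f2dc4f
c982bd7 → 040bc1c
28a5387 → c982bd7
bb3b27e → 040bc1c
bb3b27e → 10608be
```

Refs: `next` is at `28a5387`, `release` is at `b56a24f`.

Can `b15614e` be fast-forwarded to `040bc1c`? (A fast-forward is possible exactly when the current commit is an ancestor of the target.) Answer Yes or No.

No

A fast-forward from b15614e to 040bc1c is possible iff b15614e is an ancestor of 040bc1c.
Ancestors of 040bc1c: {040bc1c, 2db65a3, 2f2dc4f, b307c9e, dde7daf}.
b15614e is not among them, so fast-forward is not possible.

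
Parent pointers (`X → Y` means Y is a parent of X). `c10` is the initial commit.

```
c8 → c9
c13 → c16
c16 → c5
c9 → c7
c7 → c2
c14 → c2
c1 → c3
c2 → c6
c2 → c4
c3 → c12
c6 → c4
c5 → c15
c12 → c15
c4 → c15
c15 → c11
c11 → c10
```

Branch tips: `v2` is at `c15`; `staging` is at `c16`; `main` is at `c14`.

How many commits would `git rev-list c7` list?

7

Walking parent pointers from c7: reachable set = {c10, c11, c15, c2, c4, c6, c7}.
That is 7 commits.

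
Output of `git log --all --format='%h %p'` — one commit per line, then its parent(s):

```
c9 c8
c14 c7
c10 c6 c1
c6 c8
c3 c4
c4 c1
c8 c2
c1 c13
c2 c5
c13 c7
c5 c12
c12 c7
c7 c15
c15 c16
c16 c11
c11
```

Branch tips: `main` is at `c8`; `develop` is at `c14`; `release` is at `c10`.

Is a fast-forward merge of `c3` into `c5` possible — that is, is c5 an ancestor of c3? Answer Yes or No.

No

A fast-forward from c5 to c3 is possible iff c5 is an ancestor of c3.
Ancestors of c3: {c1, c11, c13, c15, c16, c3, c4, c7}.
c5 is not among them, so fast-forward is not possible.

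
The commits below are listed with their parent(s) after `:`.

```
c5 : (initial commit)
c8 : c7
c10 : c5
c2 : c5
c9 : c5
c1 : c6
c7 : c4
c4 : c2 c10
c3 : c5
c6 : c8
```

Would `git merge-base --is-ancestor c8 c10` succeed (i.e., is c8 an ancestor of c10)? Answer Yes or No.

No

Ancestors of c10: {c10, c5}.
c8 is not in that set, so it is not an ancestor of c10.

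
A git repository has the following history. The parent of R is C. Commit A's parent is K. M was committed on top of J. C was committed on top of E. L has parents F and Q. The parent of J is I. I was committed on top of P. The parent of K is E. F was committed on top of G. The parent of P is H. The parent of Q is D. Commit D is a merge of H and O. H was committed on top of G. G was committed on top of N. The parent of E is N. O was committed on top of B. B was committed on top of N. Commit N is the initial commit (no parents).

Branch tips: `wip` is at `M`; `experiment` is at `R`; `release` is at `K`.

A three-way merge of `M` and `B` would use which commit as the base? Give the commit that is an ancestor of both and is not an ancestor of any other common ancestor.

Ancestors of M: {G, H, I, J, M, N, P}.
Ancestors of B: {B, N}.
Common ancestors: {N}.
The only common ancestor is N, so it is the merge base.

N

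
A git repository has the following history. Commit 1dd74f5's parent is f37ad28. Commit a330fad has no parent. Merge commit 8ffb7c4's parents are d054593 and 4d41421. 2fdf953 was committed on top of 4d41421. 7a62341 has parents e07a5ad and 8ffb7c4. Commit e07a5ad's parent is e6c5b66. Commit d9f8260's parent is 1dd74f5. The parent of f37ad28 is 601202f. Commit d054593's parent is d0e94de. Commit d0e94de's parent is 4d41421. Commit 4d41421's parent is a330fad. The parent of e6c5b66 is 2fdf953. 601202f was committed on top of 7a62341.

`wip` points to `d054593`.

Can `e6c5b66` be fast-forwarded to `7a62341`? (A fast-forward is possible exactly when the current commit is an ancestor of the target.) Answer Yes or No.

Yes

A fast-forward from e6c5b66 to 7a62341 is possible iff e6c5b66 is an ancestor of 7a62341.
Ancestors of 7a62341: {2fdf953, 4d41421, 7a62341, 8ffb7c4, a330fad, d054593, d0e94de, e07a5ad, e6c5b66}.
e6c5b66 is among them, so fast-forward is possible.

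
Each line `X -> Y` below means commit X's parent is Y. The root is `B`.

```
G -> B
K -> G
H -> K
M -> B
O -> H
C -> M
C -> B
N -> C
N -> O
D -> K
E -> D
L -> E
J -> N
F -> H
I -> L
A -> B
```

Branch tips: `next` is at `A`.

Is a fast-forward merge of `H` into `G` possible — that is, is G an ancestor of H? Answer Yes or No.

Yes

A fast-forward from G to H is possible iff G is an ancestor of H.
Ancestors of H: {B, G, H, K}.
G is among them, so fast-forward is possible.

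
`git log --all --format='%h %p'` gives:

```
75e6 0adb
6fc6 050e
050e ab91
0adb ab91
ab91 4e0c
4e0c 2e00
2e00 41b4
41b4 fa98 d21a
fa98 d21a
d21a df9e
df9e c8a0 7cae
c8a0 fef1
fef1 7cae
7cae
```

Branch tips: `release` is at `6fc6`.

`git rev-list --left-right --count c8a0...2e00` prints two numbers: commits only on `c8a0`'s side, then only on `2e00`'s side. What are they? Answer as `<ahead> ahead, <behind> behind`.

0 ahead, 5 behind

Reachable from c8a0: {7cae, c8a0, fef1}.
Reachable from 2e00: {2e00, 41b4, 7cae, c8a0, d21a, df9e, fa98, fef1}.
Only in c8a0's history (ahead): {} — 0.
Only in 2e00's history (behind): {2e00, 41b4, d21a, df9e, fa98} — 5.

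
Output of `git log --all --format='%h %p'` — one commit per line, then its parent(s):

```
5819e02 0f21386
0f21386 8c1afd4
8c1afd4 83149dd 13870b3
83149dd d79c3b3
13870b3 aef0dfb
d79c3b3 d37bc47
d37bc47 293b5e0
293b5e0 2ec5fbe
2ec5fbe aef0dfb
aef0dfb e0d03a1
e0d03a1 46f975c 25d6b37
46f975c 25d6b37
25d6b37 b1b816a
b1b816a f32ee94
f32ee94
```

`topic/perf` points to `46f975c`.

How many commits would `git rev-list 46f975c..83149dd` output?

Reachable from 83149dd: {25d6b37, 293b5e0, 2ec5fbe, 46f975c, 83149dd, aef0dfb, b1b816a, d37bc47, d79c3b3, e0d03a1, f32ee94}.
Reachable from 46f975c: {25d6b37, 46f975c, b1b816a, f32ee94}.
In 83149dd's history but not 46f975c's: {293b5e0, 2ec5fbe, 83149dd, aef0dfb, d37bc47, d79c3b3, e0d03a1} — 7 commits.

7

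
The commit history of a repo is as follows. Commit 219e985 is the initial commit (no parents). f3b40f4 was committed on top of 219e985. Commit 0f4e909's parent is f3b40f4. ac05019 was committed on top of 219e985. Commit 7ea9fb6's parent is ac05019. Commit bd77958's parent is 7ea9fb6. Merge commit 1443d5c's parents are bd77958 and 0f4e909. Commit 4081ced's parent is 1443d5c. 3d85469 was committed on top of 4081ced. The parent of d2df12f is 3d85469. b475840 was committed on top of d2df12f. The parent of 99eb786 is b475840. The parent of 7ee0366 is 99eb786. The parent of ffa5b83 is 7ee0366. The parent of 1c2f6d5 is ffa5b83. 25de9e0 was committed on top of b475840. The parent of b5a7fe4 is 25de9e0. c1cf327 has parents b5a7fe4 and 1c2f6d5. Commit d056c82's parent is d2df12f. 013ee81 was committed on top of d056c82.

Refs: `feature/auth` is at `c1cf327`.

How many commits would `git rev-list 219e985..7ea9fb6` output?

Reachable from 7ea9fb6: {219e985, 7ea9fb6, ac05019}.
Reachable from 219e985: {219e985}.
In 7ea9fb6's history but not 219e985's: {7ea9fb6, ac05019} — 2 commits.

2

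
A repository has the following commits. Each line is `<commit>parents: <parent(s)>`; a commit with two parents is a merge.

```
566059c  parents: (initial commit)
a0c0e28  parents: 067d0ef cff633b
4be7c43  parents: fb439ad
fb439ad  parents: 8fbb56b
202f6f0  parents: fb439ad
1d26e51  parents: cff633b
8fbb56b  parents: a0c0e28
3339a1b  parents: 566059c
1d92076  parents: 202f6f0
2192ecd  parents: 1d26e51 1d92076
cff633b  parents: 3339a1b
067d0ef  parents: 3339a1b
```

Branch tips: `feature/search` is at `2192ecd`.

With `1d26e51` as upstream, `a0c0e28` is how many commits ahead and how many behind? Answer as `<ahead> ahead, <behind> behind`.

Reachable from a0c0e28: {067d0ef, 3339a1b, 566059c, a0c0e28, cff633b}.
Reachable from 1d26e51: {1d26e51, 3339a1b, 566059c, cff633b}.
Only in a0c0e28's history (ahead): {067d0ef, a0c0e28} — 2.
Only in 1d26e51's history (behind): {1d26e51} — 1.

2 ahead, 1 behind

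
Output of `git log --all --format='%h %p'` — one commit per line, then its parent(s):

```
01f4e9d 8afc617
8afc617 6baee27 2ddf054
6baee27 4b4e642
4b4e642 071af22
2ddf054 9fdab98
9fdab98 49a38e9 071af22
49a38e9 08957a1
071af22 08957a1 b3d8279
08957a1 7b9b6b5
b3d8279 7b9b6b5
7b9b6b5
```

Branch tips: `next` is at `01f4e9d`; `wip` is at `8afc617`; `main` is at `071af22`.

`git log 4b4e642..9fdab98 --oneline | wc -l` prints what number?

Reachable from 9fdab98: {071af22, 08957a1, 49a38e9, 7b9b6b5, 9fdab98, b3d8279}.
Reachable from 4b4e642: {071af22, 08957a1, 4b4e642, 7b9b6b5, b3d8279}.
In 9fdab98's history but not 4b4e642's: {49a38e9, 9fdab98} — 2 commits.

2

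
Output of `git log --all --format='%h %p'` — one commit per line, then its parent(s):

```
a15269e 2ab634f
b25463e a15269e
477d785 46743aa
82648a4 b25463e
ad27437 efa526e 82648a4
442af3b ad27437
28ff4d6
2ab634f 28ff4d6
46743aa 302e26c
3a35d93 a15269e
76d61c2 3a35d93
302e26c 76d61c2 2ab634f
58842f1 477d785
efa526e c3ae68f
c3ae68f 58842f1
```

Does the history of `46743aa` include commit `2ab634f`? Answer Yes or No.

Yes

Ancestors of 46743aa (commits reachable by following parents): {28ff4d6, 2ab634f, 302e26c, 3a35d93, 46743aa, 76d61c2, a15269e}.
2ab634f is in that set, so it is an ancestor of 46743aa.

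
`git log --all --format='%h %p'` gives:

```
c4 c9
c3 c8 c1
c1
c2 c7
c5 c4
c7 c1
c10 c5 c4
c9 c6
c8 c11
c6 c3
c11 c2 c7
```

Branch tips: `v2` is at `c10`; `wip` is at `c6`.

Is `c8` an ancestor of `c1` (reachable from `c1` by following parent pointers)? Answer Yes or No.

Ancestors of c1: {c1}.
c8 is not in that set, so it is not an ancestor of c1.

No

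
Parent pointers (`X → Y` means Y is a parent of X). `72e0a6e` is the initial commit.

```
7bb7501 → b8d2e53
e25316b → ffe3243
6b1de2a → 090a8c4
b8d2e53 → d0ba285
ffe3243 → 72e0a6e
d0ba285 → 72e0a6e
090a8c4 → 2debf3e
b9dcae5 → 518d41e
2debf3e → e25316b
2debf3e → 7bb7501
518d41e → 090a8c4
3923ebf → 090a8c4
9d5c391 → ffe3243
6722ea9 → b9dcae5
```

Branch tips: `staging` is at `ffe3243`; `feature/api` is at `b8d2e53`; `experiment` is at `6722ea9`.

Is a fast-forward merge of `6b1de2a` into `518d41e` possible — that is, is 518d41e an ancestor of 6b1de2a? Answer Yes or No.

A fast-forward from 518d41e to 6b1de2a is possible iff 518d41e is an ancestor of 6b1de2a.
Ancestors of 6b1de2a: {090a8c4, 2debf3e, 6b1de2a, 72e0a6e, 7bb7501, b8d2e53, d0ba285, e25316b, ffe3243}.
518d41e is not among them, so fast-forward is not possible.

No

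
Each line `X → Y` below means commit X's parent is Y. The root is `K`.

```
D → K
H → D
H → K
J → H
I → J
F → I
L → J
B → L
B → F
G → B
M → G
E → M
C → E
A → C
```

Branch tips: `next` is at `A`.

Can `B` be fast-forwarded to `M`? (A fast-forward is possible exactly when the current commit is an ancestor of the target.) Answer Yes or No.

Yes

A fast-forward from B to M is possible iff B is an ancestor of M.
Ancestors of M: {B, D, F, G, H, I, J, K, L, M}.
B is among them, so fast-forward is possible.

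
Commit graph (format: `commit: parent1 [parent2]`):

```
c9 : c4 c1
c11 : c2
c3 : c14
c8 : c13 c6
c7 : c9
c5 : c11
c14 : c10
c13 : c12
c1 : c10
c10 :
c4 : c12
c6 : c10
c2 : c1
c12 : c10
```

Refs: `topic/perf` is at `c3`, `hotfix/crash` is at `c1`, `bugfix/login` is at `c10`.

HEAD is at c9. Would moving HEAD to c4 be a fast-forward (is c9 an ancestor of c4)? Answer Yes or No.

A fast-forward from c9 to c4 is possible iff c9 is an ancestor of c4.
Ancestors of c4: {c10, c12, c4}.
c9 is not among them, so fast-forward is not possible.

No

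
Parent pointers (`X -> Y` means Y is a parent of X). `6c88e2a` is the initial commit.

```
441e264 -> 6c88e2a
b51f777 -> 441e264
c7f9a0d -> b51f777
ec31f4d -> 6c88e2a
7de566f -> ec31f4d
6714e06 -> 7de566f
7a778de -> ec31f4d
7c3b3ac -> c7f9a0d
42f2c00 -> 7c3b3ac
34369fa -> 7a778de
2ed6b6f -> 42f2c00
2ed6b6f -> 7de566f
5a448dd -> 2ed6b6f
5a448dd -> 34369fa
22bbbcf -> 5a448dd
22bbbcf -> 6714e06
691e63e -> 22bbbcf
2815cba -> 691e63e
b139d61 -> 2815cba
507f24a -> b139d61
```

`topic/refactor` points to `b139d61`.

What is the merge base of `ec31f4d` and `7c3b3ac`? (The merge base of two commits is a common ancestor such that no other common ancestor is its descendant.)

Ancestors of ec31f4d: {6c88e2a, ec31f4d}.
Ancestors of 7c3b3ac: {441e264, 6c88e2a, 7c3b3ac, b51f777, c7f9a0d}.
Common ancestors: {6c88e2a}.
The only common ancestor is 6c88e2a, so it is the merge base.

6c88e2a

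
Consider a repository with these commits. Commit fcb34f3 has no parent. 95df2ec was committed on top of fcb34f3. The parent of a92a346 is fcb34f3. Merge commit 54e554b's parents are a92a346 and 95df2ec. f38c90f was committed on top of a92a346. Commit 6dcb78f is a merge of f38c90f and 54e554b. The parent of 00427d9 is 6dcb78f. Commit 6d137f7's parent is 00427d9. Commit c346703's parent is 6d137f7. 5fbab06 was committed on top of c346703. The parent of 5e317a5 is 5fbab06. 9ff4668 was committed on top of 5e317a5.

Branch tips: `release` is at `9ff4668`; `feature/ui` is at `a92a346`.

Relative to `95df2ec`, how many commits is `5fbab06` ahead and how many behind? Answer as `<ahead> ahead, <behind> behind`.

Reachable from 5fbab06: {00427d9, 54e554b, 5fbab06, 6d137f7, 6dcb78f, 95df2ec, a92a346, c346703, f38c90f, fcb34f3}.
Reachable from 95df2ec: {95df2ec, fcb34f3}.
Only in 5fbab06's history (ahead): {00427d9, 54e554b, 5fbab06, 6d137f7, 6dcb78f, a92a346, c346703, f38c90f} — 8.
Only in 95df2ec's history (behind): {} — 0.

8 ahead, 0 behind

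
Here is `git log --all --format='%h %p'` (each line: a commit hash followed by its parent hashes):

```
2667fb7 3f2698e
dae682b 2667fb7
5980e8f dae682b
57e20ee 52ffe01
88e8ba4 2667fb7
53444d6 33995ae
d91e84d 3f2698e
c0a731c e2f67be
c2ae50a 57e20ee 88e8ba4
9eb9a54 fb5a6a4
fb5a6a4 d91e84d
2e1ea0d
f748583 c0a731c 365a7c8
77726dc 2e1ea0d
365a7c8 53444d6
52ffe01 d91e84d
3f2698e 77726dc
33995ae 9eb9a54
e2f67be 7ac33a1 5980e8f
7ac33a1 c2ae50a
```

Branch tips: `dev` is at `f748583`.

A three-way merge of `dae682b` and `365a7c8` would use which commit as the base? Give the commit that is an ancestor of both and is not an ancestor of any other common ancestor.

Ancestors of dae682b: {2667fb7, 2e1ea0d, 3f2698e, 77726dc, dae682b}.
Ancestors of 365a7c8: {2e1ea0d, 33995ae, 365a7c8, 3f2698e, 53444d6, 77726dc, 9eb9a54, d91e84d, fb5a6a4}.
Common ancestors: {2e1ea0d, 3f2698e, 77726dc}.
Among these, 3f2698e is not an ancestor of any other common ancestor — it is the merge base.

3f2698e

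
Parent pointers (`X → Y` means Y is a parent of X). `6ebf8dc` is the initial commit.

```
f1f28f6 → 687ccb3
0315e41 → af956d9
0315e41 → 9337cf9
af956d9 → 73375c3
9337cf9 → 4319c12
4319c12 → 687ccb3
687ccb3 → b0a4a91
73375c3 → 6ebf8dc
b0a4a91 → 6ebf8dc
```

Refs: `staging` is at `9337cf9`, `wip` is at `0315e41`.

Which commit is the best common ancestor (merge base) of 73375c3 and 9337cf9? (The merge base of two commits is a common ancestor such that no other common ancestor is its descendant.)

6ebf8dc

Ancestors of 73375c3: {6ebf8dc, 73375c3}.
Ancestors of 9337cf9: {4319c12, 687ccb3, 6ebf8dc, 9337cf9, b0a4a91}.
Common ancestors: {6ebf8dc}.
The only common ancestor is 6ebf8dc, so it is the merge base.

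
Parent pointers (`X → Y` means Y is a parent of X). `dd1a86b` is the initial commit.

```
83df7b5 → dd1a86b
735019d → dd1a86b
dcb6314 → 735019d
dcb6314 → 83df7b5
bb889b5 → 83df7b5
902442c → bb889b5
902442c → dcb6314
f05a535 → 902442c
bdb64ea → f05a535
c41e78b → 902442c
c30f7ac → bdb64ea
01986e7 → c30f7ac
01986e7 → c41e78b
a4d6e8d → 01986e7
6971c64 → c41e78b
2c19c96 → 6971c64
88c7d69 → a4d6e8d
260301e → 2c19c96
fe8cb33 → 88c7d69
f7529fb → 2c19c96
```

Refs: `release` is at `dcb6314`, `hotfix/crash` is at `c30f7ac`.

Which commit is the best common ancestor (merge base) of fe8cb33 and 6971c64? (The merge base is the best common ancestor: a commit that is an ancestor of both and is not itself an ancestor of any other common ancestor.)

Ancestors of fe8cb33: {01986e7, 735019d, 83df7b5, 88c7d69, 902442c, a4d6e8d, bb889b5, bdb64ea, c30f7ac, c41e78b, dcb6314, dd1a86b, f05a535, fe8cb33}.
Ancestors of 6971c64: {6971c64, 735019d, 83df7b5, 902442c, bb889b5, c41e78b, dcb6314, dd1a86b}.
Common ancestors: {735019d, 83df7b5, 902442c, bb889b5, c41e78b, dcb6314, dd1a86b}.
Among these, c41e78b is not an ancestor of any other common ancestor — it is the merge base.

c41e78b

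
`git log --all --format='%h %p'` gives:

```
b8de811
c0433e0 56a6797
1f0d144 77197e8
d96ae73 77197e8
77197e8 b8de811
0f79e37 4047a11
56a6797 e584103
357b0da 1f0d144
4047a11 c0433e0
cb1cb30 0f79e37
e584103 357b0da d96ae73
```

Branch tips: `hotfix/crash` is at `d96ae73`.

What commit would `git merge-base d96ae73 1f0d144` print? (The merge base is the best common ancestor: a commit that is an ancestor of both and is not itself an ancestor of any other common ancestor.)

Ancestors of d96ae73: {77197e8, b8de811, d96ae73}.
Ancestors of 1f0d144: {1f0d144, 77197e8, b8de811}.
Common ancestors: {77197e8, b8de811}.
Among these, 77197e8 is not an ancestor of any other common ancestor — it is the merge base.

77197e8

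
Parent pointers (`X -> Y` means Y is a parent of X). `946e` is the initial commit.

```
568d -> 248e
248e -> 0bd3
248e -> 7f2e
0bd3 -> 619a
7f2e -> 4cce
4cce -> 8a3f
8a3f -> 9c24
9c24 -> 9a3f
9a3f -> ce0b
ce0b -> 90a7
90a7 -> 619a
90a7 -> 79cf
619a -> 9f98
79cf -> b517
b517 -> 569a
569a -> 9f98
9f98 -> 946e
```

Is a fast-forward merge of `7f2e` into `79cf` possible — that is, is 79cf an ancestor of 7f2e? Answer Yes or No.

Yes

A fast-forward from 79cf to 7f2e is possible iff 79cf is an ancestor of 7f2e.
Ancestors of 7f2e: {4cce, 569a, 619a, 79cf, 7f2e, 8a3f, 90a7, 946e, 9a3f, 9c24, 9f98, b517, ce0b}.
79cf is among them, so fast-forward is possible.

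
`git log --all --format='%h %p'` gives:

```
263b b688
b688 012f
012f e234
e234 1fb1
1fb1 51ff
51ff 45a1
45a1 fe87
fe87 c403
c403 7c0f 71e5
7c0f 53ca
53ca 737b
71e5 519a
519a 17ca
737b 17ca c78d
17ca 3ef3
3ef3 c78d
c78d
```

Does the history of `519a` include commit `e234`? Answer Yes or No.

No

Ancestors of 519a: {17ca, 3ef3, 519a, c78d}.
e234 is not in that set, so it is not an ancestor of 519a.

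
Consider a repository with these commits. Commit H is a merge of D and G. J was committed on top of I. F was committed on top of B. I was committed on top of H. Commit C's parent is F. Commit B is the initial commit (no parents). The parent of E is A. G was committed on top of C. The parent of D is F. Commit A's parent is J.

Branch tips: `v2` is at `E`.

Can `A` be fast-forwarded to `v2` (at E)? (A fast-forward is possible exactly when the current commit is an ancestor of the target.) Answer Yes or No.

A fast-forward from A to E is possible iff A is an ancestor of E.
Ancestors of E: {A, B, C, D, E, F, G, H, I, J}.
A is among them, so fast-forward is possible.

Yes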